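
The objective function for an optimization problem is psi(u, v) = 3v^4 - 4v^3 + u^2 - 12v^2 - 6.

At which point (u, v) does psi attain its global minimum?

psi(u,v) separates as P(u) + Q(v) − 6, so its minimum is min P + min Q − 6.
P'(u) = 2u vanishes at u ∈ {0}; Q'(v) = 12v(v - 2)(v + 1) vanishes at v ∈ {-1, 0, 2}.
Local minima of P (where P''>0): P(0)=0. Local minima of Q: Q(-1)=-5, Q(2)=-32.
So the global minimum of psi is P(0) + Q(2) − 6 = 0 − 32 − 6 = -38, attained at (0, 2).

(0, 2)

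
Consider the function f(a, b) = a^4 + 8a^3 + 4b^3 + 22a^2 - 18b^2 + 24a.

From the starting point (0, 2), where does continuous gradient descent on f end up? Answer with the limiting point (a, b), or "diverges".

f is separable, so gradient descent decouples: a follows -∂f/∂a, b follows -∂f/∂b.
∂f/∂a = 4(a + 1)(a + 2)(a + 3); at a=0 this is 24, so a decreases.
∂f/∂b = 12b(b - 3); at b=2 this is -24, so b increases.
a converges to its nearest critical value -1 (a local min of the a-part); b converges to 3. The iterate converges to (-1, 3).

(-1, 3)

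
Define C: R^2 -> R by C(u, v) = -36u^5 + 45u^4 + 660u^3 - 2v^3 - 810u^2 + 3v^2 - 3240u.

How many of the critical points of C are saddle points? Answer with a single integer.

4

C separates as a function of u plus a function of v, so ∇C=0 decouples.
∂C/∂u = -180(u - 3)(u - 2)(u + 1)(u + 3) = 0 at u ∈ {-3, -1, 2, 3}; ∂C/∂v = -6v(v - 1) = 0 at v ∈ {0, 1}.
The Hessian is diagonal: diag(C_uu, C_vv). Second derivatives: C_uu(-3)=10800, C_uu(-1)=-4320, C_uu(2)=2700, C_uu(3)=-4320; C_vv(0)=6, C_vv(1)=-6.
Saddle points occur where the two diagonal entries have opposite signs: (-3, 1), (-1, 0), (2, 1), (3, 0). Count: 4.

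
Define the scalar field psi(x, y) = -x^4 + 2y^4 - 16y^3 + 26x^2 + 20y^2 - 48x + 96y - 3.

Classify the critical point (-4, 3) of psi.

local maximum

The mixed partial ∂²psi/∂x∂y is 0, so the Hessian at any point is diag(psi_xx, psi_yy) = diag(4(-3x^2 + 13), 8(3y^2 - 12y + 5)).
At (-4, 3): H = diag(-140, -32).
Both eigenvalues are negative, so H is negative definite: a local maximum.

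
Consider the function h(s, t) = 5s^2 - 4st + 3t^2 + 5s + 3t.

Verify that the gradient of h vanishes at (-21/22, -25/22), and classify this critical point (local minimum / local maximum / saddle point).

∇h = (10s - 4t + 5, -4s + 6t + 3); substituting (-21/22, -25/22) gives ∇h = (0, 0), so (-21/22, -25/22) is indeed a critical point.
The Hessian of h is constant: H = [[10, -4], [-4, 6]].
det(H) = 10·6 − (-4)² = 44.
det(H) > 0 and tr(H) = 16 > 0, so H is positive definite and the point is a local minimum.

local minimum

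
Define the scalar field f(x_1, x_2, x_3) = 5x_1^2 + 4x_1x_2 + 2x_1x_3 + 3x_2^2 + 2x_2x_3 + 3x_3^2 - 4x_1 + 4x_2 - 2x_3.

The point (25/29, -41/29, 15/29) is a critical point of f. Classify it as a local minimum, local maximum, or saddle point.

local minimum

The Hessian is constant: H = [[10, 4, 2], [4, 6, 2], [2, 2, 6]].
Leading principal minors: Δ₁ = 10, Δ₂ = 44, Δ₃ = 232.
All leading minors are positive, so H is positive definite: a local minimum.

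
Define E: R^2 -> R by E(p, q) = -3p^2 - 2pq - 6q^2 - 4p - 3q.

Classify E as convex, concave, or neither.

concave

E is quadratic, so its Hessian is the constant matrix H = [[-6, -2], [-2, -12]].
det(H) = 68, tr(H) = -18.
det(H) > 0 and tr(H) < 0, so H is negative definite everywhere: concave.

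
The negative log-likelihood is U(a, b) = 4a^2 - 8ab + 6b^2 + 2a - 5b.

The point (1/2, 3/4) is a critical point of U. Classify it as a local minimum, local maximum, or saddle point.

The Hessian of U is constant: H = [[8, -8], [-8, 12]].
det(H) = 8·12 − (-8)² = 32.
det(H) > 0 and tr(H) = 20 > 0, so H is positive definite and the point is a local minimum.

local minimum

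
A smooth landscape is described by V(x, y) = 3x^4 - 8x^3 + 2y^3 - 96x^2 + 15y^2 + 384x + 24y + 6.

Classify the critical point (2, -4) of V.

local maximum

The mixed partial ∂²V/∂x∂y is 0, so the Hessian at any point is diag(V_xx, V_yy) = diag(12(3x^2 - 4x - 16), 6(2y + 5)).
At (2, -4): H = diag(-144, -18).
Both eigenvalues are negative, so H is negative definite: a local maximum.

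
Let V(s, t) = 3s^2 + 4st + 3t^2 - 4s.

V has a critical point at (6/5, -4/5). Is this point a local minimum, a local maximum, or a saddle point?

The Hessian of V is constant: H = [[6, 4], [4, 6]].
det(H) = 6·6 − 4² = 20.
det(H) > 0 and tr(H) = 12 > 0, so H is positive definite and the point is a local minimum.

local minimum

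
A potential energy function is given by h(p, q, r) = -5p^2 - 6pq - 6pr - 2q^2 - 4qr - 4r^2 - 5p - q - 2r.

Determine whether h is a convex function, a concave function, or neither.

h is quadratic, so its Hessian is the constant matrix H = [[-10, -6, -6], [-6, -4, -4], [-6, -4, -8]].
Leading principal minors: -10, 4, -16.
Signs alternate −, +, − ⇒ H ≺ 0 ⇒ concave.

concave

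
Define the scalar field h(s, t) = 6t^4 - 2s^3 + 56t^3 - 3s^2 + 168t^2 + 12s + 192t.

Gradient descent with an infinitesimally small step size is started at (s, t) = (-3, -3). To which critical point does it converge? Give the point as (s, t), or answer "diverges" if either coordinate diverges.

h is separable, so gradient descent decouples: s follows -∂h/∂s, t follows -∂h/∂t.
∂h/∂s = -6(s - 1)(s + 2); at s=-3 this is -24, so s increases.
∂h/∂t = 24(t + 1)(t + 2)(t + 4); at t=-3 this is 48, so t decreases.
s converges to its nearest critical value -2 (a local min of the s-part); t converges to -4. The iterate converges to (-2, -4).

(-2, -4)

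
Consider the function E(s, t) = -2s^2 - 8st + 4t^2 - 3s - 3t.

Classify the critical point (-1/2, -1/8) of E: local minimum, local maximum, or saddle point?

The Hessian of E is constant: H = [[-4, -8], [-8, 8]].
det(H) = (-4)·8 − (-8)² = -96.
Since det(H) < 0, H is indefinite and the critical point is a saddle point.

saddle point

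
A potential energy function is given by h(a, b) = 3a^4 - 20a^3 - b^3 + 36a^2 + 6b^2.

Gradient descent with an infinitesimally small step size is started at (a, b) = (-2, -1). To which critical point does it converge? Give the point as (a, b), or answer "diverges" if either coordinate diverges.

h is separable, so gradient descent decouples: a follows -∂h/∂a, b follows -∂h/∂b.
∂h/∂a = 12a(a - 3)(a - 2); at a=-2 this is -480, so a increases.
∂h/∂b = -3b(b - 4); at b=-1 this is -15, so b increases.
a converges to its nearest critical value 0 (a local min of the a-part); b converges to 0. The iterate converges to (0, 0).

(0, 0)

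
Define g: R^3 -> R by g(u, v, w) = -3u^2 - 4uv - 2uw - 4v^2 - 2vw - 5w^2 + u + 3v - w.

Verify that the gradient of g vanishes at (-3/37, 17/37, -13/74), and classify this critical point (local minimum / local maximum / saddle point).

local maximum

∇g = (-6u - 4v - 2w + 1, -4u - 8v - 2w + 3, -2u - 2v - 10w - 1); substituting (-3/37, 17/37, -13/74) gives ∇g = (0, 0, 0), so (-3/37, 17/37, -13/74) is indeed a critical point.
The Hessian is constant: H = [[-6, -4, -2], [-4, -8, -2], [-2, -2, -10]].
Leading principal minors: Δ₁ = -6, Δ₂ = 32, Δ₃ = -296.
The minors alternate sign starting negative (−, +, −), so H is negative definite: a local maximum.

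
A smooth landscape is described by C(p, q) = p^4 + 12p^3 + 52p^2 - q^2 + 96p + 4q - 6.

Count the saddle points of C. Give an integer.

2

C separates as a function of p plus a function of q, so ∇C=0 decouples.
∂C/∂p = 4(p + 2)(p + 3)(p + 4) = 0 at p ∈ {-4, -3, -2}; ∂C/∂q = -2(q - 2) = 0 at q ∈ {2}.
The Hessian is diagonal: diag(C_pp, C_qq). Second derivatives: C_pp(-4)=8, C_pp(-3)=-4, C_pp(-2)=8; C_qq(2)=-2.
Saddle points occur where the two diagonal entries have opposite signs: (-4, 2), (-2, 2). Count: 2.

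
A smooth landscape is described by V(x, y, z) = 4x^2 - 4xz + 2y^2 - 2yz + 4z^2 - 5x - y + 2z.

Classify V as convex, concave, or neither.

V is quadratic, so its Hessian is the constant matrix H = [[8, 0, -4], [0, 4, -2], [-4, -2, 8]].
Leading principal minors: 8, 32, 160.
All positive ⇒ H ≻ 0 ⇒ convex.

convex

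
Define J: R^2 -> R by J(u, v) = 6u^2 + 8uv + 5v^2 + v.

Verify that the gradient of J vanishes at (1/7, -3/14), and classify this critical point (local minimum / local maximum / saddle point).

local minimum

∇J = (12u + 8v, 8u + 10v + 1); substituting (1/7, -3/14) gives ∇J = (0, 0), so (1/7, -3/14) is indeed a critical point.
The Hessian of J is constant: H = [[12, 8], [8, 10]].
det(H) = 12·10 − 8² = 56.
det(H) > 0 and tr(H) = 22 > 0, so H is positive definite and the point is a local minimum.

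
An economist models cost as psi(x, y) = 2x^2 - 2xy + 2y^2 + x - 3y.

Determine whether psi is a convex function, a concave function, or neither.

convex

psi is quadratic, so its Hessian is the constant matrix H = [[4, -2], [-2, 4]].
det(H) = 12, tr(H) = 8.
det(H) > 0 and tr(H) > 0, so H is positive definite everywhere: convex.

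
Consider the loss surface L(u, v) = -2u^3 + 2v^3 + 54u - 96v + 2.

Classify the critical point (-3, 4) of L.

The mixed partial ∂²L/∂u∂v is 0, so the Hessian at any point is diag(L_uu, L_vv) = diag(-12u, 12v).
At (-3, 4): H = diag(36, 48).
Both eigenvalues are positive, so H is positive definite: a local minimum.

local minimum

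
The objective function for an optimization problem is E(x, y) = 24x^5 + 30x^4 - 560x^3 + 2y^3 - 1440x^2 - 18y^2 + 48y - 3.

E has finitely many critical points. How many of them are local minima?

E separates as a function of x plus a function of y, so ∇E=0 decouples.
∂E/∂x = 120x(x - 4)(x + 2)(x + 3) = 0 at x ∈ {-3, -2, 0, 4}; ∂E/∂y = 6(y - 4)(y - 2) = 0 at y ∈ {2, 4}.
The Hessian is diagonal: diag(E_xx, E_yy). Second derivatives: E_xx(-3)=-2520, E_xx(-2)=1440, E_xx(0)=-2880, E_xx(4)=20160; E_yy(2)=-12, E_yy(4)=12.
Local minima occur where both diagonal entries positive: (-2, 4), (4, 4). Count: 2.

2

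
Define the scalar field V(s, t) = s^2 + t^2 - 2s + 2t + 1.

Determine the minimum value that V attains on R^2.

-1

V(s,t) separates as P(s) + Q(t) + 1, so its minimum is min P + min Q + 1.
P'(s) = 2s - 2 vanishes at s ∈ {1}; Q'(t) = 2(t + 1) vanishes at t ∈ {-1}.
Local minima of P (where P''>0): P(1)=-1. Local minima of Q: Q(-1)=-1.
So the global minimum of V is P(1) + Q(-1) + 1 = -1 − 1 + 1 = -1, attained at (1, -1).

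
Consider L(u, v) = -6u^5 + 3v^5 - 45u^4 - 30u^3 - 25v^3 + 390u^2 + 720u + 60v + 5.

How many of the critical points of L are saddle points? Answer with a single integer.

L separates as a function of u plus a function of v, so ∇L=0 decouples.
∂L/∂u = -30(u - 2)(u + 1)(u + 3)(u + 4) = 0 at u ∈ {-4, -3, -1, 2}; ∂L/∂v = 15(v - 2)(v - 1)(v + 1)(v + 2) = 0 at v ∈ {-2, -1, 1, 2}.
The Hessian is diagonal: diag(L_uu, L_vv). Second derivatives: L_uu(-4)=540, L_uu(-3)=-300, L_uu(-1)=540, L_uu(2)=-2700; L_vv(-2)=-180, L_vv(-1)=90, L_vv(1)=-90, L_vv(2)=180.
Saddle points occur where the two diagonal entries have opposite signs: (-4, -2), (-4, 1), (-3, -1), (-3, 2), (-1, -2), (-1, 1), (2, -1), (2, 2). Count: 8.

8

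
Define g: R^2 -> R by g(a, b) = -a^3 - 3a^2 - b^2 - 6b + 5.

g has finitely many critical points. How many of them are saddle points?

1

g separates as a function of a plus a function of b, so ∇g=0 decouples.
∂g/∂a = -3a(a + 2) = 0 at a ∈ {-2, 0}; ∂g/∂b = -2(b + 3) = 0 at b ∈ {-3}.
The Hessian is diagonal: diag(g_aa, g_bb). Second derivatives: g_aa(-2)=6, g_aa(0)=-6; g_bb(-3)=-2.
Saddle points occur where the two diagonal entries have opposite signs: (-2, -3). Count: 1.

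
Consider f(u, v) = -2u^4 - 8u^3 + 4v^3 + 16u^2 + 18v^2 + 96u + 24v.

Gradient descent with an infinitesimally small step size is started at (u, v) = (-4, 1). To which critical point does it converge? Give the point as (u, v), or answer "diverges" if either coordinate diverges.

diverges

f is separable, so gradient descent decouples: u follows -∂f/∂u, v follows -∂f/∂v.
∂f/∂u = -8(u - 2)(u + 2)(u + 3); at u=-4 this is 96, so u decreases.
∂f/∂v = 12(v + 1)(v + 2); at v=1 this is 72, so v decreases.
The u-coordinate has no critical point in that direction and runs off to infinity.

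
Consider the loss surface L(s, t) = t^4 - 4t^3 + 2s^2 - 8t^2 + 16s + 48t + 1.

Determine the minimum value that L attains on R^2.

L(s,t) separates as P(s) + Q(t) + 1, so its minimum is min P + min Q + 1.
P'(s) = 4s + 16 vanishes at s ∈ {-4}; Q'(t) = 4(t - 3)(t - 2)(t + 2) vanishes at t ∈ {-2, 2, 3}.
Local minima of P (where P''>0): P(-4)=-32. Local minima of Q: Q(-2)=-80, Q(3)=45.
So the global minimum of L is P(-4) + Q(-2) + 1 = -32 − 80 + 1 = -111, attained at (-4, -2).

-111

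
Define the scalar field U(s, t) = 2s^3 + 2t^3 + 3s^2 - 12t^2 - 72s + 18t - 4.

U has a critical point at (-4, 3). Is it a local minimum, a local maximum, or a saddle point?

saddle point

The mixed partial ∂²U/∂s∂t is 0, so the Hessian at any point is diag(U_ss, U_tt) = diag(6(2s + 1), 12(t - 2)).
At (-4, 3): H = diag(-42, 12).
The eigenvalues have opposite signs, so H is indefinite: a saddle point.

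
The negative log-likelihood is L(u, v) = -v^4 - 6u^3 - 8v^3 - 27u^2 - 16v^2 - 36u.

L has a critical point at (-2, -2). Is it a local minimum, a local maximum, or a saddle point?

local minimum

The mixed partial ∂²L/∂u∂v is 0, so the Hessian at any point is diag(L_uu, L_vv) = diag(-18(2u + 3), -4(3v^2 + 12v + 8)).
At (-2, -2): H = diag(18, 16).
Both eigenvalues are positive, so H is positive definite: a local minimum.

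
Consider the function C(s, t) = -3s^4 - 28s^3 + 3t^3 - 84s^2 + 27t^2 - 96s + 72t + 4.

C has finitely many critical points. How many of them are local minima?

1

C separates as a function of s plus a function of t, so ∇C=0 decouples.
∂C/∂s = -12(s + 1)(s + 2)(s + 4) = 0 at s ∈ {-4, -2, -1}; ∂C/∂t = 9(t + 2)(t + 4) = 0 at t ∈ {-4, -2}.
The Hessian is diagonal: diag(C_ss, C_tt). Second derivatives: C_ss(-4)=-72, C_ss(-2)=24, C_ss(-1)=-36; C_tt(-4)=-18, C_tt(-2)=18.
Local minima occur where both diagonal entries positive: (-2, -2). Count: 1.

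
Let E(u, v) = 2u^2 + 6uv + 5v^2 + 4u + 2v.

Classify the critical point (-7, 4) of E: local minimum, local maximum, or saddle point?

The Hessian of E is constant: H = [[4, 6], [6, 10]].
det(H) = 4·10 − 6² = 4.
det(H) > 0 and tr(H) = 14 > 0, so H is positive definite and the point is a local minimum.

local minimum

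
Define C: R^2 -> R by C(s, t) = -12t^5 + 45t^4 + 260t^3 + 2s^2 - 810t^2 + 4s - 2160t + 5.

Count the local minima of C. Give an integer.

2

C separates as a function of s plus a function of t, so ∇C=0 decouples.
∂C/∂s = 4(s + 1) = 0 at s ∈ {-1}; ∂C/∂t = -60(t - 4)(t - 3)(t + 1)(t + 3) = 0 at t ∈ {-3, -1, 3, 4}.
The Hessian is diagonal: diag(C_ss, C_tt). Second derivatives: C_ss(-1)=4; C_tt(-3)=5040, C_tt(-1)=-2400, C_tt(3)=1440, C_tt(4)=-2100.
Local minima occur where both diagonal entries positive: (-1, -3), (-1, 3). Count: 2.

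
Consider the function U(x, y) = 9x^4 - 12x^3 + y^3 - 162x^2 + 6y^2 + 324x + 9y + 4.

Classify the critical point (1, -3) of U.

local maximum

The mixed partial ∂²U/∂x∂y is 0, so the Hessian at any point is diag(U_xx, U_yy) = diag(36(3x^2 - 2x - 9), 6(y + 2)).
At (1, -3): H = diag(-288, -6).
Both eigenvalues are negative, so H is negative definite: a local maximum.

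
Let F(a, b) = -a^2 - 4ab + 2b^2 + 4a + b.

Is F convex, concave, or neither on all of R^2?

F is quadratic, so its Hessian is the constant matrix H = [[-2, -4], [-4, 4]].
det(H) = -24, tr(H) = 2.
det(H) < 0, so H is indefinite: neither convex nor concave.

neither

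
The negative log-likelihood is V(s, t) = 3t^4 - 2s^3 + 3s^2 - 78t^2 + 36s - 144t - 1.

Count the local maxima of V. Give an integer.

1

V separates as a function of s plus a function of t, so ∇V=0 decouples.
∂V/∂s = -6(s - 3)(s + 2) = 0 at s ∈ {-2, 3}; ∂V/∂t = 12(t - 4)(t + 1)(t + 3) = 0 at t ∈ {-3, -1, 4}.
The Hessian is diagonal: diag(V_ss, V_tt). Second derivatives: V_ss(-2)=30, V_ss(3)=-30; V_tt(-3)=168, V_tt(-1)=-120, V_tt(4)=420.
Local maxima occur where both diagonal entries negative: (3, -1). Count: 1.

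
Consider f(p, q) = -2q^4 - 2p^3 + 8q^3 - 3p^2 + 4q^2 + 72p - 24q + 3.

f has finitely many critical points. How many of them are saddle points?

3

f separates as a function of p plus a function of q, so ∇f=0 decouples.
∂f/∂p = -6(p - 3)(p + 4) = 0 at p ∈ {-4, 3}; ∂f/∂q = -8(q - 3)(q - 1)(q + 1) = 0 at q ∈ {-1, 1, 3}.
The Hessian is diagonal: diag(f_pp, f_qq). Second derivatives: f_pp(-4)=42, f_pp(3)=-42; f_qq(-1)=-64, f_qq(1)=32, f_qq(3)=-64.
Saddle points occur where the two diagonal entries have opposite signs: (-4, -1), (-4, 3), (3, 1). Count: 3.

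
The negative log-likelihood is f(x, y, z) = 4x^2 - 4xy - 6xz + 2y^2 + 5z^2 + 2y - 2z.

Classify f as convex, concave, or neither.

f is quadratic, so its Hessian is the constant matrix H = [[8, -4, -6], [-4, 4, 0], [-6, 0, 10]].
Leading principal minors: 8, 16, 16.
All positive ⇒ H ≻ 0 ⇒ convex.

convex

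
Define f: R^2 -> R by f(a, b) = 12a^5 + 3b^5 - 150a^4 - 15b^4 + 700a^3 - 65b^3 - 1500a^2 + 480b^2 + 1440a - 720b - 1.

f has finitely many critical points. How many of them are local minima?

f separates as a function of a plus a function of b, so ∇f=0 decouples.
∂f/∂a = 60(a - 4)(a - 3)(a - 2)(a - 1) = 0 at a ∈ {1, 2, 3, 4}; ∂f/∂b = 15(b - 4)(b - 3)(b - 1)(b + 4) = 0 at b ∈ {-4, 1, 3, 4}.
The Hessian is diagonal: diag(f_aa, f_bb). Second derivatives: f_aa(1)=-360, f_aa(2)=120, f_aa(3)=-120, f_aa(4)=360; f_bb(-4)=-4200, f_bb(1)=450, f_bb(3)=-210, f_bb(4)=360.
Local minima occur where both diagonal entries positive: (2, 1), (2, 4), (4, 1), (4, 4). Count: 4.

4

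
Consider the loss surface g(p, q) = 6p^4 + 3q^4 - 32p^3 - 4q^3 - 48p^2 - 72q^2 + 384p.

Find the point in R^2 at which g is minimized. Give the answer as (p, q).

(-2, 4)

g(p,q) separates as A(p) + B(q), so its minimum is min A + min B.
A'(p) = 24(p - 4)(p - 2)(p + 2) vanishes at p ∈ {-2, 2, 4}; B'(q) = 12q(q - 4)(q + 3) vanishes at q ∈ {-3, 0, 4}.
Local minima of A (where A''>0): A(-2)=-608, A(4)=256. Local minima of B: B(-3)=-297, B(4)=-640.
So the global minimum of g is A(-2) + B(4) = -608 − 640 = -1248, attained at (-2, 4).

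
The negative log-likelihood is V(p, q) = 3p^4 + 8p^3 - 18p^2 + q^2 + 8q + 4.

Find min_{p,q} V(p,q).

V(p,q) separates as A(p) + B(q) + 4, so its minimum is min A + min B + 4.
A'(p) = 12p(p - 1)(p + 3) vanishes at p ∈ {-3, 0, 1}; B'(q) = 2q + 8 vanishes at q ∈ {-4}.
Local minima of A (where A''>0): A(-3)=-135, A(1)=-7. Local minima of B: B(-4)=-16.
So the global minimum of V is A(-3) + B(-4) + 4 = -135 − 16 + 4 = -147, attained at (-3, -4).

-147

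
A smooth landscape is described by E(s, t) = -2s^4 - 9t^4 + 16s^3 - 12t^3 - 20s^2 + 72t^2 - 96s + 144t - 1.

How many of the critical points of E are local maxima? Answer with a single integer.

4

E separates as a function of s plus a function of t, so ∇E=0 decouples.
∂E/∂s = -8(s - 4)(s - 3)(s + 1) = 0 at s ∈ {-1, 3, 4}; ∂E/∂t = -36(t - 2)(t + 1)(t + 2) = 0 at t ∈ {-2, -1, 2}.
The Hessian is diagonal: diag(E_ss, E_tt). Second derivatives: E_ss(-1)=-160, E_ss(3)=32, E_ss(4)=-40; E_tt(-2)=-144, E_tt(-1)=108, E_tt(2)=-432.
Local maxima occur where both diagonal entries negative: (-1, -2), (-1, 2), (4, -2), (4, 2). Count: 4.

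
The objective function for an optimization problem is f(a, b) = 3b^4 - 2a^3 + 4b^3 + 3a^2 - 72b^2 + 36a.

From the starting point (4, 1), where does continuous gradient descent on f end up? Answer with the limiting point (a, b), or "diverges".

diverges

f is separable, so gradient descent decouples: a follows -∂f/∂a, b follows -∂f/∂b.
∂f/∂a = -6(a - 3)(a + 2); at a=4 this is -36, so a increases.
∂f/∂b = 12b(b - 3)(b + 4); at b=1 this is -120, so b increases.
The a-coordinate has no critical point in that direction and runs off to infinity.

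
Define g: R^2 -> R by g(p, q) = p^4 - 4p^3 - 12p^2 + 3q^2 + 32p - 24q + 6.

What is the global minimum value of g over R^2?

g(p,q) separates as A(p) + B(q) + 6, so its minimum is min A + min B + 6.
A'(p) = 4(p - 4)(p - 1)(p + 2) vanishes at p ∈ {-2, 1, 4}; B'(q) = 6q - 24 vanishes at q ∈ {4}.
Local minima of A (where A''>0): A(-2)=-64, A(4)=-64. Local minima of B: B(4)=-48.
So the global minimum of g is A(-2) + B(4) + 6 = -64 − 48 + 6 = -106, attained at (-2, 4).

-106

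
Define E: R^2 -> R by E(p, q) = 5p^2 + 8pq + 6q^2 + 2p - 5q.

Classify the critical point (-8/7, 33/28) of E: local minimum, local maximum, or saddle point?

The Hessian of E is constant: H = [[10, 8], [8, 12]].
det(H) = 10·12 − 8² = 56.
det(H) > 0 and tr(H) = 22 > 0, so H is positive definite and the point is a local minimum.

local minimum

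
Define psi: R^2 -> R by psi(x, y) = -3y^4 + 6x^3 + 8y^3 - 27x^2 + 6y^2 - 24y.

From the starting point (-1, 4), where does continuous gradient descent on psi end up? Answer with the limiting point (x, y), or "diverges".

psi is separable, so gradient descent decouples: x follows -∂psi/∂x, y follows -∂psi/∂y.
∂psi/∂x = 18x(x - 3); at x=-1 this is 72, so x decreases.
∂psi/∂y = -12(y - 2)(y - 1)(y + 1); at y=4 this is -360, so y increases.
The x-coordinate has no critical point in that direction and runs off to infinity.

diverges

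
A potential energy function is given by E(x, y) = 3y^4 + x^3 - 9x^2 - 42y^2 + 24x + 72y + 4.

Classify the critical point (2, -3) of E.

The mixed partial ∂²E/∂x∂y is 0, so the Hessian at any point is diag(E_xx, E_yy) = diag(6(x - 3), 12(3y^2 - 7)).
At (2, -3): H = diag(-6, 240).
The eigenvalues have opposite signs, so H is indefinite: a saddle point.

saddle point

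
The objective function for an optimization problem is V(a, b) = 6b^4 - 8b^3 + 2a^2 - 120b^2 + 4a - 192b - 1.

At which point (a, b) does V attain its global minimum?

V(a,b) separates as P(a) + Q(b) − 1, so its minimum is min P + min Q − 1.
P'(a) = 4a + 4 vanishes at a ∈ {-1}; Q'(b) = 24(b - 4)(b + 1)(b + 2) vanishes at b ∈ {-2, -1, 4}.
Local minima of P (where P''>0): P(-1)=-2. Local minima of Q: Q(-2)=64, Q(4)=-1664.
So the global minimum of V is P(-1) + Q(4) − 1 = -2 − 1664 − 1 = -1667, attained at (-1, 4).

(-1, 4)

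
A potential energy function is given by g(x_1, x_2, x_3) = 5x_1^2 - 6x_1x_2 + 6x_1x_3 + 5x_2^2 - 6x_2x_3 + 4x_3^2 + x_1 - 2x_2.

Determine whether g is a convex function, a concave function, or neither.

g is quadratic, so its Hessian is the constant matrix H = [[10, -6, 6], [-6, 10, -6], [6, -6, 8]].
Leading principal minors: 10, 64, 224.
All positive ⇒ H ≻ 0 ⇒ convex.

convex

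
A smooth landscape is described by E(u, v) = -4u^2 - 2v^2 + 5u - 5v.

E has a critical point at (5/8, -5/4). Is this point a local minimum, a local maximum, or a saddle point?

local maximum

The Hessian of E is constant: H = [[-8, 0], [0, -4]].
det(H) = (-8)·(-4) − 0² = 32.
det(H) > 0 and tr(H) = -12 < 0, so H is negative definite and the point is a local maximum.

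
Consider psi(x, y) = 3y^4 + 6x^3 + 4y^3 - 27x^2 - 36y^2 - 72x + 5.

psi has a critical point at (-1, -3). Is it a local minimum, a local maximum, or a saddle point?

saddle point

The mixed partial ∂²psi/∂x∂y is 0, so the Hessian at any point is diag(psi_xx, psi_yy) = diag(18(2x - 3), 12(3y^2 + 2y - 6)).
At (-1, -3): H = diag(-90, 180).
The eigenvalues have opposite signs, so H is indefinite: a saddle point.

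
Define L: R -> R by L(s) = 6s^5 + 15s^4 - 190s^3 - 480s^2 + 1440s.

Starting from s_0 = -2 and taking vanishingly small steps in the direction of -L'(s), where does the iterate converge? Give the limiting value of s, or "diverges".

L'(s) = 30(s - 4)(s - 1)(s + 3)(s + 4), so L'(-2) = 1080.
Gradient descent moves in the -L' direction, i.e. s is decreasing.
The nearest critical point in that direction is s = -3, where L'' = 840 > 0 (a local minimum). The iterate converges there.

-3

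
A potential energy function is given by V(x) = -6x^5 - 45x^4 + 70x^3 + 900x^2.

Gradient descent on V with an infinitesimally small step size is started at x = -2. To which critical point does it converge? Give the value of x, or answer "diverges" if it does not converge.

0

V'(x) = -30x(x - 3)(x + 4)(x + 5), so V'(-2) = -1800.
Gradient descent moves in the -V' direction, i.e. x is increasing.
The nearest critical point in that direction is x = 0, where V'' = 1800 > 0 (a local minimum). The iterate converges there.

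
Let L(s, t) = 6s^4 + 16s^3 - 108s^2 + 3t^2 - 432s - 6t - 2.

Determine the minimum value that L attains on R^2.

-1355

L(s,t) separates as P(s) + Q(t) − 2, so its minimum is min P + min Q − 2.
P'(s) = 24(s - 3)(s + 2)(s + 3) vanishes at s ∈ {-3, -2, 3}; Q'(t) = 6(t - 1) vanishes at t ∈ {1}.
Local minima of P (where P''>0): P(-3)=378, P(3)=-1350. Local minima of Q: Q(1)=-3.
So the global minimum of L is P(3) + Q(1) − 2 = -1350 − 3 − 2 = -1355, attained at (3, 1).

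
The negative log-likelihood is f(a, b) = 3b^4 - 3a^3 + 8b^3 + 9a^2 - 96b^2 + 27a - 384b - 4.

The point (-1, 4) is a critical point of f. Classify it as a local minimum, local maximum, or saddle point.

The mixed partial ∂²f/∂a∂b is 0, so the Hessian at any point is diag(f_aa, f_bb) = diag(18(-a + 1), 12(3b^2 + 4b - 16)).
At (-1, 4): H = diag(36, 576).
Both eigenvalues are positive, so H is positive definite: a local minimum.

local minimum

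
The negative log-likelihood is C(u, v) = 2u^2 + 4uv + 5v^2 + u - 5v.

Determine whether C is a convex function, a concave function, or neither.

convex

C is quadratic, so its Hessian is the constant matrix H = [[4, 4], [4, 10]].
det(H) = 24, tr(H) = 14.
det(H) > 0 and tr(H) > 0, so H is positive definite everywhere: convex.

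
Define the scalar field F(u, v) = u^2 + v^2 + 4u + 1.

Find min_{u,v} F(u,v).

-3

F(u,v) separates as P(u) + Q(v) + 1, so its minimum is min P + min Q + 1.
P'(u) = 2u + 4 vanishes at u ∈ {-2}; Q'(v) = 2v vanishes at v ∈ {0}.
Local minima of P (where P''>0): P(-2)=-4. Local minima of Q: Q(0)=0.
So the global minimum of F is P(-2) + Q(0) + 1 = -4 + 0 + 1 = -3, attained at (-2, 0).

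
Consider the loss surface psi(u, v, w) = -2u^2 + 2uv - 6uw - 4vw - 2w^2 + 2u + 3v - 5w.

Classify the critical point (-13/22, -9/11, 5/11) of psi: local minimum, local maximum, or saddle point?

The Hessian is constant: H = [[-4, 2, -6], [2, 0, -4], [-6, -4, -4]].
Leading principal minors: Δ₁ = -4, Δ₂ = -4, Δ₃ = 176.
The minors fit neither the all-positive nor the alternating-sign pattern, so H is indefinite: a saddle point.

saddle point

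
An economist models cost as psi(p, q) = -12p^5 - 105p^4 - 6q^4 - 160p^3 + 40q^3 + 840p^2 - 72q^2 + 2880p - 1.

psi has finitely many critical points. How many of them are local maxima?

psi separates as a function of p plus a function of q, so ∇psi=0 decouples.
∂psi/∂p = -60(p - 2)(p + 2)(p + 3)(p + 4) = 0 at p ∈ {-4, -3, -2, 2}; ∂psi/∂q = -24q(q - 3)(q - 2) = 0 at q ∈ {0, 2, 3}.
The Hessian is diagonal: diag(psi_pp, psi_qq). Second derivatives: psi_pp(-4)=720, psi_pp(-3)=-300, psi_pp(-2)=480, psi_pp(2)=-7200; psi_qq(0)=-144, psi_qq(2)=48, psi_qq(3)=-72.
Local maxima occur where both diagonal entries negative: (-3, 0), (-3, 3), (2, 0), (2, 3). Count: 4.

4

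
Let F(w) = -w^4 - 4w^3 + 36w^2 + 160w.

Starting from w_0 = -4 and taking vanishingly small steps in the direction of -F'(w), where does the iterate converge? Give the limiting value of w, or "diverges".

-2

F'(w) = -4(w - 4)(w + 2)(w + 5), so F'(-4) = -64.
Gradient descent moves in the -F' direction, i.e. w is increasing.
The nearest critical point in that direction is w = -2, where F'' = 72 > 0 (a local minimum). The iterate converges there.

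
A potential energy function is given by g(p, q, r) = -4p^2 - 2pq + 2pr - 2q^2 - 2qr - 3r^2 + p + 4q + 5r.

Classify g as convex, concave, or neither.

concave

g is quadratic, so its Hessian is the constant matrix H = [[-8, -2, 2], [-2, -4, -2], [2, -2, -6]].
Leading principal minors: -8, 28, -104.
Signs alternate −, +, − ⇒ H ≺ 0 ⇒ concave.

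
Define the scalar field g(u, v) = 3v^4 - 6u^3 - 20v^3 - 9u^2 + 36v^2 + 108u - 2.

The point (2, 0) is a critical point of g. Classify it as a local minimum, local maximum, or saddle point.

saddle point

The mixed partial ∂²g/∂u∂v is 0, so the Hessian at any point is diag(g_uu, g_vv) = diag(-18(2u + 1), 12(3v^2 - 10v + 6)).
At (2, 0): H = diag(-90, 72).
The eigenvalues have opposite signs, so H is indefinite: a saddle point.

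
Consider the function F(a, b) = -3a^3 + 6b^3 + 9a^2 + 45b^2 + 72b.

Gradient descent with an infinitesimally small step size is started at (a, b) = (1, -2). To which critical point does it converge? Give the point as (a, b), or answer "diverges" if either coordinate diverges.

(0, -1)

F is separable, so gradient descent decouples: a follows -∂F/∂a, b follows -∂F/∂b.
∂F/∂a = -9a(a - 2); at a=1 this is 9, so a decreases.
∂F/∂b = 18(b + 1)(b + 4); at b=-2 this is -36, so b increases.
a converges to its nearest critical value 0 (a local min of the a-part); b converges to -1. The iterate converges to (0, -1).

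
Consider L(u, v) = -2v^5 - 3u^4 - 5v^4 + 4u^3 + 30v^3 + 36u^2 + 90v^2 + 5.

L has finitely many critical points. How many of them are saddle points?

L separates as a function of u plus a function of v, so ∇L=0 decouples.
∂L/∂u = -12u(u - 3)(u + 2) = 0 at u ∈ {-2, 0, 3}; ∂L/∂v = -10v(v - 3)(v + 2)(v + 3) = 0 at v ∈ {-3, -2, 0, 3}.
The Hessian is diagonal: diag(L_uu, L_vv). Second derivatives: L_uu(-2)=-120, L_uu(0)=72, L_uu(3)=-180; L_vv(-3)=180, L_vv(-2)=-100, L_vv(0)=180, L_vv(3)=-900.
Saddle points occur where the two diagonal entries have opposite signs: (-2, -3), (-2, 0), (0, -2), (0, 3), (3, -3), (3, 0). Count: 6.

6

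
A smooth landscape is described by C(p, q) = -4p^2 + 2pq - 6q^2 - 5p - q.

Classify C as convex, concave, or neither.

concave

C is quadratic, so its Hessian is the constant matrix H = [[-8, 2], [2, -12]].
det(H) = 92, tr(H) = -20.
det(H) > 0 and tr(H) < 0, so H is negative definite everywhere: concave.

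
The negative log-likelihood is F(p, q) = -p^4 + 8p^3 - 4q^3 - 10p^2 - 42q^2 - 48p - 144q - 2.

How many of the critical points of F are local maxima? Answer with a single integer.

2

F separates as a function of p plus a function of q, so ∇F=0 decouples.
∂F/∂p = -4(p - 4)(p - 3)(p + 1) = 0 at p ∈ {-1, 3, 4}; ∂F/∂q = -12(q + 3)(q + 4) = 0 at q ∈ {-4, -3}.
The Hessian is diagonal: diag(F_pp, F_qq). Second derivatives: F_pp(-1)=-80, F_pp(3)=16, F_pp(4)=-20; F_qq(-4)=12, F_qq(-3)=-12.
Local maxima occur where both diagonal entries negative: (-1, -3), (4, -3). Count: 2.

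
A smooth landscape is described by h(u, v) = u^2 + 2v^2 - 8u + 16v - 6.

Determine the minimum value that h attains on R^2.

-54

h(u,v) separates as P(u) + Q(v) − 6, so its minimum is min P + min Q − 6.
P'(u) = 2u - 8 vanishes at u ∈ {4}; Q'(v) = 4v + 16 vanishes at v ∈ {-4}.
Local minima of P (where P''>0): P(4)=-16. Local minima of Q: Q(-4)=-32.
So the global minimum of h is P(4) + Q(-4) − 6 = -16 − 32 − 6 = -54, attained at (4, -4).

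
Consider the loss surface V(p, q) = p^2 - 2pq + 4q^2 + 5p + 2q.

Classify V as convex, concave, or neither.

convex

V is quadratic, so its Hessian is the constant matrix H = [[2, -2], [-2, 8]].
det(H) = 12, tr(H) = 10.
det(H) > 0 and tr(H) > 0, so H is positive definite everywhere: convex.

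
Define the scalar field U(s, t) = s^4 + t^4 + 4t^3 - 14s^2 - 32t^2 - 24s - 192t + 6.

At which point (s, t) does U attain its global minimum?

(3, 4)

U(s,t) separates as P(s) + Q(t) + 6, so its minimum is min P + min Q + 6.
P'(s) = 4(s - 3)(s + 1)(s + 2) vanishes at s ∈ {-2, -1, 3}; Q'(t) = 4(t - 4)(t + 3)(t + 4) vanishes at t ∈ {-4, -3, 4}.
Local minima of P (where P''>0): P(-2)=8, P(3)=-117. Local minima of Q: Q(-4)=256, Q(4)=-768.
So the global minimum of U is P(3) + Q(4) + 6 = -117 − 768 + 6 = -879, attained at (3, 4).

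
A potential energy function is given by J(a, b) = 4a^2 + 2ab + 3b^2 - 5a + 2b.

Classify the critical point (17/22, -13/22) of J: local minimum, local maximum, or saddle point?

local minimum

The Hessian of J is constant: H = [[8, 2], [2, 6]].
det(H) = 8·6 − 2² = 44.
det(H) > 0 and tr(H) = 14 > 0, so H is positive definite and the point is a local minimum.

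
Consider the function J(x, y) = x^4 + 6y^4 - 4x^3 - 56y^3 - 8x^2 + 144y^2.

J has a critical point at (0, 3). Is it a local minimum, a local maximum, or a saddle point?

local maximum

The mixed partial ∂²J/∂x∂y is 0, so the Hessian at any point is diag(J_xx, J_yy) = diag(4(3x^2 - 6x - 4), 24(3y^2 - 14y + 12)).
At (0, 3): H = diag(-16, -72).
Both eigenvalues are negative, so H is negative definite: a local maximum.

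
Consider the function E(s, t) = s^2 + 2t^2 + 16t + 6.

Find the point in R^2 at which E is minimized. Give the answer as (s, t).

E(s,t) separates as P(s) + Q(t) + 6, so its minimum is min P + min Q + 6.
P'(s) = 2s vanishes at s ∈ {0}; Q'(t) = 4(t + 4) vanishes at t ∈ {-4}.
Local minima of P (where P''>0): P(0)=0. Local minima of Q: Q(-4)=-32.
So the global minimum of E is P(0) + Q(-4) + 6 = 0 − 32 + 6 = -26, attained at (0, -4).

(0, -4)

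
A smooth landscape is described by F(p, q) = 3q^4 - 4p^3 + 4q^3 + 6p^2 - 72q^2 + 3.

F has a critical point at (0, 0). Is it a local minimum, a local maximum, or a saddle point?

saddle point

The mixed partial ∂²F/∂p∂q is 0, so the Hessian at any point is diag(F_pp, F_qq) = diag(12(-2p + 1), 12(3q^2 + 2q - 12)).
At (0, 0): H = diag(12, -144).
The eigenvalues have opposite signs, so H is indefinite: a saddle point.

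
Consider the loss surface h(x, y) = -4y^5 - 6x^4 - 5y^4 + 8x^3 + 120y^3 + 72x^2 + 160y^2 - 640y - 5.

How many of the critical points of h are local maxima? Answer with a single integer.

4

h separates as a function of x plus a function of y, so ∇h=0 decouples.
∂h/∂x = -24x(x - 3)(x + 2) = 0 at x ∈ {-2, 0, 3}; ∂h/∂y = -20(y - 4)(y - 1)(y + 2)(y + 4) = 0 at y ∈ {-4, -2, 1, 4}.
The Hessian is diagonal: diag(h_xx, h_yy). Second derivatives: h_xx(-2)=-240, h_xx(0)=144, h_xx(3)=-360; h_yy(-4)=1600, h_yy(-2)=-720, h_yy(1)=900, h_yy(4)=-2880.
Local maxima occur where both diagonal entries negative: (-2, -2), (-2, 4), (3, -2), (3, 4). Count: 4.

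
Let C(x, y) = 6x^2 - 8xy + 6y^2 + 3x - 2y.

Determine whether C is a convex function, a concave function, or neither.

C is quadratic, so its Hessian is the constant matrix H = [[12, -8], [-8, 12]].
det(H) = 80, tr(H) = 24.
det(H) > 0 and tr(H) > 0, so H is positive definite everywhere: convex.

convex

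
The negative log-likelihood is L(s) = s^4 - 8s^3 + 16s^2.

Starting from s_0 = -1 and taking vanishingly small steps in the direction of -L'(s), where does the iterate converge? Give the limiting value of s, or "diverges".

L'(s) = 4s(s - 4)(s - 2), so L'(-1) = -60.
Gradient descent moves in the -L' direction, i.e. s is increasing.
The nearest critical point in that direction is s = 0, where L'' = 32 > 0 (a local minimum). The iterate converges there.

0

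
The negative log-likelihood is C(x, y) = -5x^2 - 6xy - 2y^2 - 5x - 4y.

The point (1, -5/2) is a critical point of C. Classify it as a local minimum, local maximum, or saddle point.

local maximum

The Hessian of C is constant: H = [[-10, -6], [-6, -4]].
det(H) = (-10)·(-4) − (-6)² = 4.
det(H) > 0 and tr(H) = -14 < 0, so H is negative definite and the point is a local maximum.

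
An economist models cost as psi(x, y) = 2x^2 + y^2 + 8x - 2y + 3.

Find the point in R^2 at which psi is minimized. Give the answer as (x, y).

(-2, 1)

psi(x,y) separates as P(x) + Q(y) + 3, so its minimum is min P + min Q + 3.
P'(x) = 4x + 8 vanishes at x ∈ {-2}; Q'(y) = 2y - 2 vanishes at y ∈ {1}.
Local minima of P (where P''>0): P(-2)=-8. Local minima of Q: Q(1)=-1.
So the global minimum of psi is P(-2) + Q(1) + 3 = -8 − 1 + 3 = -6, attained at (-2, 1).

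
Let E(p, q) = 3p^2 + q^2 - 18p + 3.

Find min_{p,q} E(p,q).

-24

E(p,q) separates as A(p) + B(q) + 3, so its minimum is min A + min B + 3.
A'(p) = 6p - 18 vanishes at p ∈ {3}; B'(q) = 2q vanishes at q ∈ {0}.
Local minima of A (where A''>0): A(3)=-27. Local minima of B: B(0)=0.
So the global minimum of E is A(3) + B(0) + 3 = -27 + 0 + 3 = -24, attained at (3, 0).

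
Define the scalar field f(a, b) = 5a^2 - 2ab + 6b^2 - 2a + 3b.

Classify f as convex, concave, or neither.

f is quadratic, so its Hessian is the constant matrix H = [[10, -2], [-2, 12]].
det(H) = 116, tr(H) = 22.
det(H) > 0 and tr(H) > 0, so H is positive definite everywhere: convex.

convex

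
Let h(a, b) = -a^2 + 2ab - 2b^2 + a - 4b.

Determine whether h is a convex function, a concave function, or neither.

h is quadratic, so its Hessian is the constant matrix H = [[-2, 2], [2, -4]].
det(H) = 4, tr(H) = -6.
det(H) > 0 and tr(H) < 0, so H is negative definite everywhere: concave.

concave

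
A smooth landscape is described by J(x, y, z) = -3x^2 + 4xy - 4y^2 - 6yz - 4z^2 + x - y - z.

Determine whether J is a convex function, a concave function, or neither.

concave

J is quadratic, so its Hessian is the constant matrix H = [[-6, 4, 0], [4, -8, -6], [0, -6, -8]].
Leading principal minors: -6, 32, -40.
Signs alternate −, +, − ⇒ H ≺ 0 ⇒ concave.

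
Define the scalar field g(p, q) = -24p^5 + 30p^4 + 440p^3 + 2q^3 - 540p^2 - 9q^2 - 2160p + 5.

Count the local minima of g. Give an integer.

2

g separates as a function of p plus a function of q, so ∇g=0 decouples.
∂g/∂p = -120(p - 3)(p - 2)(p + 1)(p + 3) = 0 at p ∈ {-3, -1, 2, 3}; ∂g/∂q = 6q(q - 3) = 0 at q ∈ {0, 3}.
The Hessian is diagonal: diag(g_pp, g_qq). Second derivatives: g_pp(-3)=7200, g_pp(-1)=-2880, g_pp(2)=1800, g_pp(3)=-2880; g_qq(0)=-18, g_qq(3)=18.
Local minima occur where both diagonal entries positive: (-3, 3), (2, 3). Count: 2.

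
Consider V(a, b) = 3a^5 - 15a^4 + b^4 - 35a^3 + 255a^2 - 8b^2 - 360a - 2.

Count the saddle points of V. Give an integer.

V separates as a function of a plus a function of b, so ∇V=0 decouples.
∂V/∂a = 15(a - 4)(a - 2)(a - 1)(a + 3) = 0 at a ∈ {-3, 1, 2, 4}; ∂V/∂b = 4b(b - 2)(b + 2) = 0 at b ∈ {-2, 0, 2}.
The Hessian is diagonal: diag(V_aa, V_bb). Second derivatives: V_aa(-3)=-2100, V_aa(1)=180, V_aa(2)=-150, V_aa(4)=630; V_bb(-2)=32, V_bb(0)=-16, V_bb(2)=32.
Saddle points occur where the two diagonal entries have opposite signs: (-3, -2), (-3, 2), (1, 0), (2, -2), (2, 2), (4, 0). Count: 6.

6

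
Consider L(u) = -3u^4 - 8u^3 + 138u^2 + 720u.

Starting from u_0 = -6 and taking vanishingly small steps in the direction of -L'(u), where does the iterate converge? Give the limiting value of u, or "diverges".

diverges

L'(u) = -12(u - 5)(u + 3)(u + 4), so L'(-6) = 792.
Gradient descent moves in the -L' direction, i.e. u is decreasing.
There is no critical point below u=-6, and L' keeps the same sign, so the iterate runs off to −∞.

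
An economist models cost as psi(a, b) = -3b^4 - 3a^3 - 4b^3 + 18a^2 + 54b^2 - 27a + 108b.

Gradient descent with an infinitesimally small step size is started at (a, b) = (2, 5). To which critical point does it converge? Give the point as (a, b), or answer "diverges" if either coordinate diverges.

psi is separable, so gradient descent decouples: a follows -∂psi/∂a, b follows -∂psi/∂b.
∂psi/∂a = -9(a - 3)(a - 1); at a=2 this is 9, so a decreases.
∂psi/∂b = -12(b - 3)(b + 1)(b + 3); at b=5 this is -1152, so b increases.
The b-coordinate has no critical point in that direction and runs off to infinity.

diverges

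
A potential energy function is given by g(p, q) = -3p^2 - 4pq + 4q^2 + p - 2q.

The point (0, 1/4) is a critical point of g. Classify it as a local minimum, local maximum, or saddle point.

saddle point

The Hessian of g is constant: H = [[-6, -4], [-4, 8]].
det(H) = (-6)·8 − (-4)² = -64.
Since det(H) < 0, H is indefinite and the critical point is a saddle point.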